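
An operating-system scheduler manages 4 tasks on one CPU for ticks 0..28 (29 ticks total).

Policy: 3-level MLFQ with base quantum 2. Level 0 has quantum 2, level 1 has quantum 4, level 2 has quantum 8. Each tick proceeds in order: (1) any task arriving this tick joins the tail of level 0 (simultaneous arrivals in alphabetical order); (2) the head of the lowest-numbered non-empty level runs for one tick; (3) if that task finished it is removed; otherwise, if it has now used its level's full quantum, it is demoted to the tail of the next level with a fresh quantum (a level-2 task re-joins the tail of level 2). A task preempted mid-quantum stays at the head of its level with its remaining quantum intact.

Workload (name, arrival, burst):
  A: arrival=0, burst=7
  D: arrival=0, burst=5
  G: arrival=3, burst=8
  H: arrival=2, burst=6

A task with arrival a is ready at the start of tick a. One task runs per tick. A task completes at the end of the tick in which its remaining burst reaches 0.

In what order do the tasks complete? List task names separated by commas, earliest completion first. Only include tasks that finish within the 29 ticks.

completion order = D, H, A, G

t=0: L0/L1/L2 = AD/-/- → run A
t=1: L0/L1/L2 = AD/-/- → run A
t=2: L0/L1/L2 = DH/A/- → run D
t=3: L0/L1/L2 = DHG/A/- → run D
t=4: L0/L1/L2 = HG/AD/- → run H
t=5: L0/L1/L2 = HG/AD/- → run H
t=6: L0/L1/L2 = G/ADH/- → run G
t=7: L0/L1/L2 = G/ADH/- → run G
t=8: L0/L1/L2 = -/ADHG/- → run A
t=9: L0/L1/L2 = -/ADHG/- → run A
t=10: L0/L1/L2 = -/ADHG/- → run A
t=11: L0/L1/L2 = -/ADHG/- → run A
t=12: L0/L1/L2 = -/DHG/A → run D
t=13: L0/L1/L2 = -/DHG/A → run D
t=14: L0/L1/L2 = -/DHG/A → run D
t=15: L0/L1/L2 = -/HG/A → run H
t=16: L0/L1/L2 = -/HG/A → run H
t=17: L0/L1/L2 = -/HG/A → run H
t=18: L0/L1/L2 = -/HG/A → run H
t=19: L0/L1/L2 = -/G/A → run G
t=20: L0/L1/L2 = -/G/A → run G
t=21: L0/L1/L2 = -/G/A → run G
t=22: L0/L1/L2 = -/G/A → run G
t=23: L0/L1/L2 = -/-/AG → run A
t=24: L0/L1/L2 = -/-/G → run G
t=25: L0/L1/L2 = -/-/G → run G
t=26: (idle)
t=27: (idle)
t=28: (idle)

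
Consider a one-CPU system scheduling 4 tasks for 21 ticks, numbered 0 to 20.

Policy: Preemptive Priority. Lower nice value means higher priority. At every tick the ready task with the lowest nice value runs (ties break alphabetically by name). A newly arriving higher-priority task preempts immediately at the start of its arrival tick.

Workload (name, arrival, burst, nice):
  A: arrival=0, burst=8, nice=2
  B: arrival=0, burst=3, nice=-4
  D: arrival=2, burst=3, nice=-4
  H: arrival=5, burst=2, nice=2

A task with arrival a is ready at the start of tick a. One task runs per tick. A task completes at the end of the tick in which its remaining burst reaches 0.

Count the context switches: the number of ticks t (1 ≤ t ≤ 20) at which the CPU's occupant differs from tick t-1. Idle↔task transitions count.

t=0: ready={A,B} → run B
t=1: ready={A,B} → run B
t=2: ready={A,B,D} → run B
t=3: ready={A,D} → run D
t=4: ready={A,D} → run D
t=5: ready={A,D,H} → run D
t=6: ready={A,H} → run A
t=7: ready={A,H} → run A
t=8: ready={A,H} → run A
t=9: ready={A,H} → run A
t=10: ready={A,H} → run A
t=11: ready={A,H} → run A
t=12: ready={A,H} → run A
t=13: ready={A,H} → run A
t=14: ready={H} → run H
t=15: ready={H} → run H
t=16: (idle)
t=17: (idle)
t=18: (idle)
t=19: (idle)
t=20: (idle)

context switches = 4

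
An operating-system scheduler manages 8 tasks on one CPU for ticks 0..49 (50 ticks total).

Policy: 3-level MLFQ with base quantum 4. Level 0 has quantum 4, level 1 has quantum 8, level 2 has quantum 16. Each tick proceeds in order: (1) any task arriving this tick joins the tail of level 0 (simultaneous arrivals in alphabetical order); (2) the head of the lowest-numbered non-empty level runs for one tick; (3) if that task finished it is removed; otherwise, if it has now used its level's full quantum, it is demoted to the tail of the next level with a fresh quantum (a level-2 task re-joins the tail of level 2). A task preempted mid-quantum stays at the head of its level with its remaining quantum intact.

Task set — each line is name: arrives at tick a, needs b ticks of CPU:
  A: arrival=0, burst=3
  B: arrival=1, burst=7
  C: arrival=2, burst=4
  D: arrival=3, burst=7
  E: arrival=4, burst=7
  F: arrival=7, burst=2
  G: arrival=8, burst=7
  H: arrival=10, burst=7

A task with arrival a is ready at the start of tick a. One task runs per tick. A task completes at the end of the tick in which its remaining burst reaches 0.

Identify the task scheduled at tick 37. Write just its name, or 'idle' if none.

running at tick 37 = E

t=0: L0/L1/L2 = A/-/- → run A
t=1: L0/L1/L2 = AB/-/- → run A
t=2: L0/L1/L2 = ABC/-/- → run A
t=3: L0/L1/L2 = BCD/-/- → run B
t=4: L0/L1/L2 = BCDE/-/- → run B
t=5: L0/L1/L2 = BCDE/-/- → run B
t=6: L0/L1/L2 = BCDE/-/- → run B
t=7: L0/L1/L2 = CDEF/B/- → run C
t=8: L0/L1/L2 = CDEFG/B/- → run C
t=9: L0/L1/L2 = CDEFG/B/- → run C
t=10: L0/L1/L2 = CDEFGH/B/- → run C
t=11: L0/L1/L2 = DEFGH/B/- → run D
t=12: L0/L1/L2 = DEFGH/B/- → run D
t=13: L0/L1/L2 = DEFGH/B/- → run D
t=14: L0/L1/L2 = DEFGH/B/- → run D
t=15: L0/L1/L2 = EFGH/BD/- → run E
t=16: L0/L1/L2 = EFGH/BD/- → run E
t=17: L0/L1/L2 = EFGH/BD/- → run E
t=18: L0/L1/L2 = EFGH/BD/- → run E
t=19: L0/L1/L2 = FGH/BDE/- → run F
t=20: L0/L1/L2 = FGH/BDE/- → run F
t=21: L0/L1/L2 = GH/BDE/- → run G
t=22: L0/L1/L2 = GH/BDE/- → run G
t=23: L0/L1/L2 = GH/BDE/- → run G
t=24: L0/L1/L2 = GH/BDE/- → run G
t=25: L0/L1/L2 = H/BDEG/- → run H
t=26: L0/L1/L2 = H/BDEG/- → run H
t=27: L0/L1/L2 = H/BDEG/- → run H
t=28: L0/L1/L2 = H/BDEG/- → run H
t=29: L0/L1/L2 = -/BDEGH/- → run B
t=30: L0/L1/L2 = -/BDEGH/- → run B
t=31: L0/L1/L2 = -/BDEGH/- → run B
t=32: L0/L1/L2 = -/DEGH/- → run D
t=33: L0/L1/L2 = -/DEGH/- → run D
t=34: L0/L1/L2 = -/DEGH/- → run D
t=35: L0/L1/L2 = -/EGH/- → run E
t=36: L0/L1/L2 = -/EGH/- → run E
t=37: L0/L1/L2 = -/EGH/- → run E
t=38: L0/L1/L2 = -/GH/- → run G
t=39: L0/L1/L2 = -/GH/- → run G
t=40: L0/L1/L2 = -/GH/- → run G
t=41: L0/L1/L2 = -/H/- → run H
t=42: L0/L1/L2 = -/H/- → run H
t=43: L0/L1/L2 = -/H/- → run H
t=44: (idle)
t=45: (idle)
t=46: (idle)
t=47: (idle)
t=48: (idle)
t=49: (idle)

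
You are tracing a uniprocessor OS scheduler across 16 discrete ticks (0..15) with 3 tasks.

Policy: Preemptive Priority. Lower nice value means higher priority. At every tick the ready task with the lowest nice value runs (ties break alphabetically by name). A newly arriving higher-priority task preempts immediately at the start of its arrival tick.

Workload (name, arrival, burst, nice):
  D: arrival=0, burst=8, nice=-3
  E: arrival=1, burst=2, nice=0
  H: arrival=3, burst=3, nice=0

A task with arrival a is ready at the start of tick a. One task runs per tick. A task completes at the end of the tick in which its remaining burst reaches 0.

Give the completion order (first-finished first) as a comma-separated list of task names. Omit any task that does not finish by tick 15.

completion order = D, E, H

t=0: ready={D} → run D
t=1: ready={D,E} → run D
t=2: ready={D,E} → run D
t=3: ready={D,E,H} → run D
t=4: ready={D,E,H} → run D
t=5: ready={D,E,H} → run D
t=6: ready={D,E,H} → run D
t=7: ready={D,E,H} → run D
t=8: ready={E,H} → run E
t=9: ready={E,H} → run E
t=10: ready={H} → run H
t=11: ready={H} → run H
t=12: ready={H} → run H
t=13: (idle)
t=14: (idle)
t=15: (idle)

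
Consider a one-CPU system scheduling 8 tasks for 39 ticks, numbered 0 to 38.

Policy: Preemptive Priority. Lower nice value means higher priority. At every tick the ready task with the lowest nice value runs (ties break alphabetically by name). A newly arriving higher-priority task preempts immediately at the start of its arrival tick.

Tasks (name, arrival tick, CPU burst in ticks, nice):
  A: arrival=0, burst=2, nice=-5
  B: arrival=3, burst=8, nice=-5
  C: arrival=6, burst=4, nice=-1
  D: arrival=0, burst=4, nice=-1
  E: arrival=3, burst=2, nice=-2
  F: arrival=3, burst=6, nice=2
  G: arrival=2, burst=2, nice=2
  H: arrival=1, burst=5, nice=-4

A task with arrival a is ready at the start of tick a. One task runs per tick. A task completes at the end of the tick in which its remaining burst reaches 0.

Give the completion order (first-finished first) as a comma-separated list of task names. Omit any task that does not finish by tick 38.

t=0: ready={A,D} → run A
t=1: ready={A,D,H} → run A
t=2: ready={D,G,H} → run H
t=3: ready={B,D,E,F,G,H} → run B
t=4: ready={B,D,E,F,G,H} → run B
t=5: ready={B,D,E,F,G,H} → run B
t=6: ready={B,C,D,E,F,G,H} → run B
t=7: ready={B,C,D,E,F,G,H} → run B
t=8: ready={B,C,D,E,F,G,H} → run B
t=9: ready={B,C,D,E,F,G,H} → run B
t=10: ready={B,C,D,E,F,G,H} → run B
t=11: ready={C,D,E,F,G,H} → run H
t=12: ready={C,D,E,F,G,H} → run H
t=13: ready={C,D,E,F,G,H} → run H
t=14: ready={C,D,E,F,G,H} → run H
t=15: ready={C,D,E,F,G} → run E
t=16: ready={C,D,E,F,G} → run E
t=17: ready={C,D,F,G} → run C
t=18: ready={C,D,F,G} → run C
t=19: ready={C,D,F,G} → run C
t=20: ready={C,D,F,G} → run C
t=21: ready={D,F,G} → run D
t=22: ready={D,F,G} → run D
t=23: ready={D,F,G} → run D
t=24: ready={D,F,G} → run D
t=25: ready={F,G} → run F
t=26: ready={F,G} → run F
t=27: ready={F,G} → run F
t=28: ready={F,G} → run F
t=29: ready={F,G} → run F
t=30: ready={F,G} → run F
t=31: ready={G} → run G
t=32: ready={G} → run G
t=33: (idle)
t=34: (idle)
t=35: (idle)
t=36: (idle)
t=37: (idle)
t=38: (idle)

completion order = A, B, H, E, C, D, F, G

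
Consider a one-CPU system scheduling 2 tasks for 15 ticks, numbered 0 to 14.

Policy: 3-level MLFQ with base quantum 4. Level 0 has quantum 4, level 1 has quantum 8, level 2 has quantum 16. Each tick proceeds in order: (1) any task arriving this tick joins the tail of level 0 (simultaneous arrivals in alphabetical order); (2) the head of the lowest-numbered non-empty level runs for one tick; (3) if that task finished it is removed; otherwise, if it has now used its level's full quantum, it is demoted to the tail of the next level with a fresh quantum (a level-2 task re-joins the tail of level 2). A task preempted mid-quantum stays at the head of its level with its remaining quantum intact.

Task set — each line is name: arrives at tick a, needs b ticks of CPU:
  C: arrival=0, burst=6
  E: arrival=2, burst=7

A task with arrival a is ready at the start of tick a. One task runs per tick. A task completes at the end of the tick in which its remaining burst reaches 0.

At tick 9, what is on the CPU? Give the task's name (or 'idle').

running at tick 9 = C

t=0: L0/L1/L2 = C/-/- → run C
t=1: L0/L1/L2 = C/-/- → run C
t=2: L0/L1/L2 = CE/-/- → run C
t=3: L0/L1/L2 = CE/-/- → run C
t=4: L0/L1/L2 = E/C/- → run E
t=5: L0/L1/L2 = E/C/- → run E
t=6: L0/L1/L2 = E/C/- → run E
t=7: L0/L1/L2 = E/C/- → run E
t=8: L0/L1/L2 = -/CE/- → run C
t=9: L0/L1/L2 = -/CE/- → run C
t=10: L0/L1/L2 = -/E/- → run E
t=11: L0/L1/L2 = -/E/- → run E
t=12: L0/L1/L2 = -/E/- → run E
t=13: (idle)
t=14: (idle)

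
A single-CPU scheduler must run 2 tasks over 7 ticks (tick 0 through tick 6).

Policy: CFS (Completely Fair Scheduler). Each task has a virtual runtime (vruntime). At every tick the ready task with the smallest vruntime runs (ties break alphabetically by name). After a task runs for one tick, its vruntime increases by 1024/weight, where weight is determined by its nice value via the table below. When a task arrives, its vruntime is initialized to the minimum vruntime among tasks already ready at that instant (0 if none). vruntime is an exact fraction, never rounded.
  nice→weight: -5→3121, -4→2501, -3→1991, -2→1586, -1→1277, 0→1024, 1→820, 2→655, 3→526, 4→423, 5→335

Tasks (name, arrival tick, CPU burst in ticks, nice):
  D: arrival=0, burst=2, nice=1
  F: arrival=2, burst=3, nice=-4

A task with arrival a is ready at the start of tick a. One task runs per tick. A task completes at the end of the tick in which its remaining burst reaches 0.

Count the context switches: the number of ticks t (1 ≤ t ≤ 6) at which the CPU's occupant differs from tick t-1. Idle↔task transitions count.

context switches = 2

t=0: vr[D=0] → run D
t=1: vr[D=256/205] → run D
t=2: vr[F=0] → run F
t=3: vr[F=1024/2501] → run F
t=4: vr[F=2048/2501] → run F
t=5: (idle)
t=6: (idle)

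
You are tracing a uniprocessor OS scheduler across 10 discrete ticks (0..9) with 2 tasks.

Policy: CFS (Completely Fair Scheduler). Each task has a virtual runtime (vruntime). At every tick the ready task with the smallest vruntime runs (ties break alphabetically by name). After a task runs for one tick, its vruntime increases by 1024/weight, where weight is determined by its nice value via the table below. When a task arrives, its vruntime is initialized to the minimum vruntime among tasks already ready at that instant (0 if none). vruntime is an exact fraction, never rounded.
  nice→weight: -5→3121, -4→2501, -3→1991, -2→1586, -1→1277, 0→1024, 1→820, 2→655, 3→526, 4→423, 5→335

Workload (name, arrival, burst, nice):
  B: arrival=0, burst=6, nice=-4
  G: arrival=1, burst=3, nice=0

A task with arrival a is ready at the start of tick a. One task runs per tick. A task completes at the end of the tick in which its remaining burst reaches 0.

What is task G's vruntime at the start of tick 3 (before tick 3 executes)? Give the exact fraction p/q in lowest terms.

t=0: vr[B=0] → run B
t=1: vr[B=1024/2501 G=1024/2501] → run B
t=2: vr[B=2048/2501 G=1024/2501] → run G
t=3: vr[B=2048/2501 G=3525/2501] → run B
t=4: vr[B=3072/2501 G=3525/2501] → run B
t=5: vr[B=4096/2501 G=3525/2501] → run G
t=6: vr[B=4096/2501 G=6026/2501] → run B
t=7: vr[B=5120/2501 G=6026/2501] → run B
t=8: vr[G=6026/2501] → run G
t=9: (idle)

vruntime(G, start of tick 3) = 3525/2501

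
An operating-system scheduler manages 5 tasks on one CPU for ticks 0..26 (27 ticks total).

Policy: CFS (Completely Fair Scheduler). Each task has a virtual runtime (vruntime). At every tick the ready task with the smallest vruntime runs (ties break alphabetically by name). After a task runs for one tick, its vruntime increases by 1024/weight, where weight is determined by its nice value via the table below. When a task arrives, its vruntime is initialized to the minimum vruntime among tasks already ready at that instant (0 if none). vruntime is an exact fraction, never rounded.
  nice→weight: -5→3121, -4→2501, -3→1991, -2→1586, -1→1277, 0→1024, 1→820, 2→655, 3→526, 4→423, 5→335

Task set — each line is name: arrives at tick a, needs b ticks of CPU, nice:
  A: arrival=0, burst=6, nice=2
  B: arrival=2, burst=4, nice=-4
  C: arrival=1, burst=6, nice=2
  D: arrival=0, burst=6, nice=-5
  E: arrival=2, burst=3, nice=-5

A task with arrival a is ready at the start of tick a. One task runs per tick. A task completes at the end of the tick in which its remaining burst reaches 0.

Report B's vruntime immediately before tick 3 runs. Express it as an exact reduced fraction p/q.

vruntime(B, start of tick 3) = 1024/2501

t=0: vr[A=0 D=0] → run A
t=1: vr[A=1024/655 C=0 D=0] → run C
t=2: vr[A=1024/655 B=0 C=1024/655 D=0 E=0] → run B
t=3: vr[A=1024/655 B=1024/2501 C=1024/655 D=0 E=0] → run D
t=4: vr[A=1024/655 B=1024/2501 C=1024/655 D=1024/3121 E=0] → run E
t=5: vr[A=1024/655 B=1024/2501 C=1024/655 D=1024/3121 E=1024/3121] → run D
t=6: vr[A=1024/655 B=1024/2501 C=1024/655 D=2048/3121 E=1024/3121] → run E
t=7: vr[A=1024/655 B=1024/2501 C=1024/655 D=2048/3121 E=2048/3121] → run B
t=8: vr[A=1024/655 B=2048/2501 C=1024/655 D=2048/3121 E=2048/3121] → run D
t=9: vr[A=1024/655 B=2048/2501 C=1024/655 D=3072/3121 E=2048/3121] → run E
t=10: vr[A=1024/655 B=2048/2501 C=1024/655 D=3072/3121] → run B
t=11: vr[A=1024/655 B=3072/2501 C=1024/655 D=3072/3121] → run D
t=12: vr[A=1024/655 B=3072/2501 C=1024/655 D=4096/3121] → run B
t=13: vr[A=1024/655 C=1024/655 D=4096/3121] → run D
t=14: vr[A=1024/655 C=1024/655 D=5120/3121] → run A
t=15: vr[A=2048/655 C=1024/655 D=5120/3121] → run C
t=16: vr[A=2048/655 C=2048/655 D=5120/3121] → run D
t=17: vr[A=2048/655 C=2048/655] → run A
t=18: vr[A=3072/655 C=2048/655] → run C
t=19: vr[A=3072/655 C=3072/655] → run A
t=20: vr[A=4096/655 C=3072/655] → run C
t=21: vr[A=4096/655 C=4096/655] → run A
t=22: vr[A=1024/131 C=4096/655] → run C
t=23: vr[A=1024/131 C=1024/131] → run A
t=24: vr[C=1024/131] → run C
t=25: (idle)
t=26: (idle)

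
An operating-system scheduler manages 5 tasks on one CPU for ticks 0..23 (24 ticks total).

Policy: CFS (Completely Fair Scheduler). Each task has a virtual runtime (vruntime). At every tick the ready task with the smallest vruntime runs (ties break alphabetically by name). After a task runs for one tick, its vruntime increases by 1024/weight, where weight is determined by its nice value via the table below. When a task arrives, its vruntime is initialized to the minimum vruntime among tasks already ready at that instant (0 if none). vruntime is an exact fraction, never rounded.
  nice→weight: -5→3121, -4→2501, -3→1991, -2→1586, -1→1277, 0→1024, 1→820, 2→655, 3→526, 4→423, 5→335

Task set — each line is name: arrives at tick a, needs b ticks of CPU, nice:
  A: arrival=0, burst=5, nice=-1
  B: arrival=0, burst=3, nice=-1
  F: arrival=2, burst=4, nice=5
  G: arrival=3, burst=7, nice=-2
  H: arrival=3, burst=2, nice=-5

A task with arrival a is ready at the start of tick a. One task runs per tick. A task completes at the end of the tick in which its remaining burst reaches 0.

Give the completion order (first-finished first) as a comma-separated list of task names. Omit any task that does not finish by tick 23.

completion order = H, B, A, G, F

t=0: vr[A=0 B=0] → run A
t=1: vr[A=1024/1277 B=0] → run B
t=2: vr[A=1024/1277 B=1024/1277 F=1024/1277] → run A
t=3: vr[A=2048/1277 B=1024/1277 F=1024/1277 G=1024/1277 H=1024/1277] → run B
t=4: vr[A=2048/1277 B=2048/1277 F=1024/1277 G=1024/1277 H=1024/1277] → run F
t=5: vr[A=2048/1277 B=2048/1277 F=1650688/427795 G=1024/1277 H=1024/1277] → run G
t=6: vr[A=2048/1277 B=2048/1277 F=1650688/427795 G=1465856/1012661 H=1024/1277] → run H
t=7: vr[A=2048/1277 B=2048/1277 F=1650688/427795 G=1465856/1012661 H=4503552/3985517] → run H
t=8: vr[A=2048/1277 B=2048/1277 F=1650688/427795 G=1465856/1012661] → run G
t=9: vr[A=2048/1277 B=2048/1277 F=1650688/427795 G=2119680/1012661] → run A
t=10: vr[A=3072/1277 B=2048/1277 F=1650688/427795 G=2119680/1012661] → run B
t=11: vr[A=3072/1277 F=1650688/427795 G=2119680/1012661] → run G
t=12: vr[A=3072/1277 F=1650688/427795 G=2773504/1012661] → run A
t=13: vr[A=4096/1277 F=1650688/427795 G=2773504/1012661] → run G
t=14: vr[A=4096/1277 F=1650688/427795 G=3427328/1012661] → run A
t=15: vr[F=1650688/427795 G=3427328/1012661] → run G
t=16: vr[F=1650688/427795 G=4081152/1012661] → run F
t=17: vr[F=2958336/427795 G=4081152/1012661] → run G
t=18: vr[F=2958336/427795 G=4734976/1012661] → run G
t=19: vr[F=2958336/427795] → run F
t=20: vr[F=4265984/427795] → run F
t=21: (idle)
t=22: (idle)
t=23: (idle)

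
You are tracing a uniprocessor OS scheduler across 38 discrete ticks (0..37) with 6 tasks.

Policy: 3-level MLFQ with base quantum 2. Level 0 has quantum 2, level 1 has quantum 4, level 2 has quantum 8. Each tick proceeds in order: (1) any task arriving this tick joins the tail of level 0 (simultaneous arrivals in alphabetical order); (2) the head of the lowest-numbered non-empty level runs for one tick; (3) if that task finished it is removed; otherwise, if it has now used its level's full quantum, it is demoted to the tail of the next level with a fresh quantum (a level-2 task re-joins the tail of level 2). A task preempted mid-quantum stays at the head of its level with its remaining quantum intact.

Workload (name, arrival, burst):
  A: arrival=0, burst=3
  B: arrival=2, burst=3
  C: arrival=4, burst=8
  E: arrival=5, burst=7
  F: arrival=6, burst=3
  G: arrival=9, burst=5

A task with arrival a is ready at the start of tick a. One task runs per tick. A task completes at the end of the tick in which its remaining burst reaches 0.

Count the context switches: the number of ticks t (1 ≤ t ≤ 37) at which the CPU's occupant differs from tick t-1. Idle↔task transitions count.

context switches = 14

t=0: L0/L1/L2 = A/-/- → run A
t=1: L0/L1/L2 = A/-/- → run A
t=2: L0/L1/L2 = B/A/- → run B
t=3: L0/L1/L2 = B/A/- → run B
t=4: L0/L1/L2 = C/AB/- → run C
t=5: L0/L1/L2 = CE/AB/- → run C
t=6: L0/L1/L2 = EF/ABC/- → run E
t=7: L0/L1/L2 = EF/ABC/- → run E
t=8: L0/L1/L2 = F/ABCE/- → run F
t=9: L0/L1/L2 = FG/ABCE/- → run F
t=10: L0/L1/L2 = G/ABCEF/- → run G
t=11: L0/L1/L2 = G/ABCEF/- → run G
t=12: L0/L1/L2 = -/ABCEFG/- → run A
t=13: L0/L1/L2 = -/BCEFG/- → run B
t=14: L0/L1/L2 = -/CEFG/- → run C
t=15: L0/L1/L2 = -/CEFG/- → run C
t=16: L0/L1/L2 = -/CEFG/- → run C
t=17: L0/L1/L2 = -/CEFG/- → run C
t=18: L0/L1/L2 = -/EFG/C → run E
t=19: L0/L1/L2 = -/EFG/C → run E
t=20: L0/L1/L2 = -/EFG/C → run E
t=21: L0/L1/L2 = -/EFG/C → run E
t=22: L0/L1/L2 = -/FG/CE → run F
t=23: L0/L1/L2 = -/G/CE → run G
t=24: L0/L1/L2 = -/G/CE → run G
t=25: L0/L1/L2 = -/G/CE → run G
t=26: L0/L1/L2 = -/-/CE → run C
t=27: L0/L1/L2 = -/-/CE → run C
t=28: L0/L1/L2 = -/-/E → run E
t=29: (idle)
t=30: (idle)
t=31: (idle)
t=32: (idle)
t=33: (idle)
t=34: (idle)
t=35: (idle)
t=36: (idle)
t=37: (idle)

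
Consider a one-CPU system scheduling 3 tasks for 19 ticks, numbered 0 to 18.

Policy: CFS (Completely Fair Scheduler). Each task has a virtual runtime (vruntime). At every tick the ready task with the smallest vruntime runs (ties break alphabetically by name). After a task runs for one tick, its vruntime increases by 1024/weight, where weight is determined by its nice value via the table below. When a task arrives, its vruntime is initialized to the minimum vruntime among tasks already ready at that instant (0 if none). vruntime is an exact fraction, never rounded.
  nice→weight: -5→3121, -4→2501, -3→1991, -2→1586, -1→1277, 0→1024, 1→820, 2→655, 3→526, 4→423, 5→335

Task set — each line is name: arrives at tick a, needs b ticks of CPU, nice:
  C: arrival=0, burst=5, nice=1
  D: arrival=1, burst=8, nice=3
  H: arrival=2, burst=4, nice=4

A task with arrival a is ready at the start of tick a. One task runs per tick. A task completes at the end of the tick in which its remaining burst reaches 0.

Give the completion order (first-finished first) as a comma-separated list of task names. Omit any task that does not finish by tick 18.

t=0: vr[C=0] → run C
t=1: vr[C=256/205 D=256/205] → run C
t=2: vr[C=512/205 D=256/205 H=256/205] → run D
t=3: vr[C=512/205 D=172288/53915 H=256/205] → run H
t=4: vr[C=512/205 D=172288/53915 H=318208/86715] → run C
t=5: vr[C=768/205 D=172288/53915 H=318208/86715] → run D
t=6: vr[C=768/205 D=277248/53915 H=318208/86715] → run H
t=7: vr[C=768/205 D=277248/53915 H=528128/86715] → run C
t=8: vr[C=1024/205 D=277248/53915 H=528128/86715] → run C
t=9: vr[D=277248/53915 H=528128/86715] → run D
t=10: vr[D=382208/53915 H=528128/86715] → run H
t=11: vr[D=382208/53915 H=246016/28905] → run D
t=12: vr[D=487168/53915 H=246016/28905] → run H
t=13: vr[D=487168/53915] → run D
t=14: vr[D=592128/53915] → run D
t=15: vr[D=697088/53915] → run D
t=16: vr[D=802048/53915] → run D
t=17: (idle)
t=18: (idle)

completion order = C, H, D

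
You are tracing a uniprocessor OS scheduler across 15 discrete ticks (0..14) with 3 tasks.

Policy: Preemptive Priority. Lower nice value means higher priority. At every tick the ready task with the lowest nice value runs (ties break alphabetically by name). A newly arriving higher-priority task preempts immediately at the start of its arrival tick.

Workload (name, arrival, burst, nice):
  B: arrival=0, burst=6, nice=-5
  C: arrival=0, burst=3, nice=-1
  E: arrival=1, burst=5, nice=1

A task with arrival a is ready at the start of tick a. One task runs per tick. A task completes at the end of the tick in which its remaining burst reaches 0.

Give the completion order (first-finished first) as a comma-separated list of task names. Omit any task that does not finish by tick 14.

t=0: ready={B,C} → run B
t=1: ready={B,C,E} → run B
t=2: ready={B,C,E} → run B
t=3: ready={B,C,E} → run B
t=4: ready={B,C,E} → run B
t=5: ready={B,C,E} → run B
t=6: ready={C,E} → run C
t=7: ready={C,E} → run C
t=8: ready={C,E} → run C
t=9: ready={E} → run E
t=10: ready={E} → run E
t=11: ready={E} → run E
t=12: ready={E} → run E
t=13: ready={E} → run E
t=14: (idle)

completion order = B, C, E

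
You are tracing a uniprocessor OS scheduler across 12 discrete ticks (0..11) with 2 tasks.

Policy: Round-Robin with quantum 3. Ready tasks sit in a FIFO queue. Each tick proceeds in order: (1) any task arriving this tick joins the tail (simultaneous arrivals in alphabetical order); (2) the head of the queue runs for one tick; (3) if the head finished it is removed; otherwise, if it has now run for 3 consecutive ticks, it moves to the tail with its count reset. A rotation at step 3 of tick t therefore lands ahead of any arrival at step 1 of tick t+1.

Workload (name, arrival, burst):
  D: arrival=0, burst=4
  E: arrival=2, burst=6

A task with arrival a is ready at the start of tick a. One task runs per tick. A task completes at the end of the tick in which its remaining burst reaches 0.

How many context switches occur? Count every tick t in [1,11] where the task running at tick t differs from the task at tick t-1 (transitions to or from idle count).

t=0: queue=[D] q_used=0 → run D
t=1: queue=[D] q_used=1 → run D
t=2: queue=[D,E] q_used=2 → run D
t=3: queue=[E,D] q_used=0 → run E
t=4: queue=[E,D] q_used=1 → run E
t=5: queue=[E,D] q_used=2 → run E
t=6: queue=[D,E] q_used=0 → run D
t=7: queue=[E] q_used=0 → run E
t=8: queue=[E] q_used=1 → run E
t=9: queue=[E] q_used=2 → run E
t=10: (idle)
t=11: (idle)

context switches = 4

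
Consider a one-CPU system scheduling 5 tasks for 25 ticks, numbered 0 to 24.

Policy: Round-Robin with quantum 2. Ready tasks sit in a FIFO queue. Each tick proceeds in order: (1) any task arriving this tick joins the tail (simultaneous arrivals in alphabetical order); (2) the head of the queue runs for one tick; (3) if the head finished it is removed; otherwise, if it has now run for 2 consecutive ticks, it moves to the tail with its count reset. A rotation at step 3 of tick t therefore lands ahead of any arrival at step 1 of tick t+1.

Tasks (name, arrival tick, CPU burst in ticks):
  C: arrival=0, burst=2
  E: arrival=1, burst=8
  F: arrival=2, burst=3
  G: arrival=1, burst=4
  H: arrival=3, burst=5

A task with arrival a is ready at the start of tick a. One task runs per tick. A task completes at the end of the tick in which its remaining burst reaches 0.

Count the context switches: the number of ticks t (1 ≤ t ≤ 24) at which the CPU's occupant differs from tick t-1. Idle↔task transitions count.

context switches = 12

t=0: queue=[C] q_used=0 → run C
t=1: queue=[C,E,G] q_used=1 → run C
t=2: queue=[E,G,F] q_used=0 → run E
t=3: queue=[E,G,F,H] q_used=1 → run E
t=4: queue=[G,F,H,E] q_used=0 → run G
t=5: queue=[G,F,H,E] q_used=1 → run G
t=6: queue=[F,H,E,G] q_used=0 → run F
t=7: queue=[F,H,E,G] q_used=1 → run F
t=8: queue=[H,E,G,F] q_used=0 → run H
t=9: queue=[H,E,G,F] q_used=1 → run H
t=10: queue=[E,G,F,H] q_used=0 → run E
t=11: queue=[E,G,F,H] q_used=1 → run E
t=12: queue=[G,F,H,E] q_used=0 → run G
t=13: queue=[G,F,H,E] q_used=1 → run G
t=14: queue=[F,H,E] q_used=0 → run F
t=15: queue=[H,E] q_used=0 → run H
t=16: queue=[H,E] q_used=1 → run H
t=17: queue=[E,H] q_used=0 → run E
t=18: queue=[E,H] q_used=1 → run E
t=19: queue=[H,E] q_used=0 → run H
t=20: queue=[E] q_used=0 → run E
t=21: queue=[E] q_used=1 → run E
t=22: (idle)
t=23: (idle)
t=24: (idle)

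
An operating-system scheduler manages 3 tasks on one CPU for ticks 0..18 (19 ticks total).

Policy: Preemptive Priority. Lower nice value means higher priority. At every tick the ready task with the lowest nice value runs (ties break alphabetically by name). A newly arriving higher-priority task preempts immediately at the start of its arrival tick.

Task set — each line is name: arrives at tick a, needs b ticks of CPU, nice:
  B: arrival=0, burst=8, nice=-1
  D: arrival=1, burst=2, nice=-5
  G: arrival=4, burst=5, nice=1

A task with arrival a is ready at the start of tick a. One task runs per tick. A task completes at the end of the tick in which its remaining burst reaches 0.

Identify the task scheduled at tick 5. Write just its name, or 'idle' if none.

t=0: ready={B} → run B
t=1: ready={B,D} → run D
t=2: ready={B,D} → run D
t=3: ready={B} → run B
t=4: ready={B,G} → run B
t=5: ready={B,G} → run B
t=6: ready={B,G} → run B
t=7: ready={B,G} → run B
t=8: ready={B,G} → run B
t=9: ready={B,G} → run B
t=10: ready={G} → run G
t=11: ready={G} → run G
t=12: ready={G} → run G
t=13: ready={G} → run G
t=14: ready={G} → run G
t=15: (idle)
t=16: (idle)
t=17: (idle)
t=18: (idle)

running at tick 5 = B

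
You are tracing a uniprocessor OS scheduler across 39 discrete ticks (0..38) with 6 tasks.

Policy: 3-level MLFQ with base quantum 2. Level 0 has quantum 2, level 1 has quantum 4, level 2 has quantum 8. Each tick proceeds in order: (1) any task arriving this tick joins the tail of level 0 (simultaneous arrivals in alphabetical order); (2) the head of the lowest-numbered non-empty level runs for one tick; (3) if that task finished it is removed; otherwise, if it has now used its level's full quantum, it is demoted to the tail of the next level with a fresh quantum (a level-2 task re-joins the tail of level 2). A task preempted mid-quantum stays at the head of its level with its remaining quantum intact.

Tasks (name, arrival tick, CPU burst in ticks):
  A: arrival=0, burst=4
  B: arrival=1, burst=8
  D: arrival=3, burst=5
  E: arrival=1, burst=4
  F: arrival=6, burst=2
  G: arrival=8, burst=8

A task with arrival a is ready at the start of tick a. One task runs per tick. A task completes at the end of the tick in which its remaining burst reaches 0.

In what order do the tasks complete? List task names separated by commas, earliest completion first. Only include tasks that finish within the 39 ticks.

completion order = F, A, E, D, B, G

t=0: L0/L1/L2 = A/-/- → run A
t=1: L0/L1/L2 = ABE/-/- → run A
t=2: L0/L1/L2 = BE/A/- → run B
t=3: L0/L1/L2 = BED/A/- → run B
t=4: L0/L1/L2 = ED/AB/- → run E
t=5: L0/L1/L2 = ED/AB/- → run E
t=6: L0/L1/L2 = DF/ABE/- → run D
t=7: L0/L1/L2 = DF/ABE/- → run D
t=8: L0/L1/L2 = FG/ABED/- → run F
t=9: L0/L1/L2 = FG/ABED/- → run F
t=10: L0/L1/L2 = G/ABED/- → run G
t=11: L0/L1/L2 = G/ABED/- → run G
t=12: L0/L1/L2 = -/ABEDG/- → run A
t=13: L0/L1/L2 = -/ABEDG/- → run A
t=14: L0/L1/L2 = -/BEDG/- → run B
t=15: L0/L1/L2 = -/BEDG/- → run B
t=16: L0/L1/L2 = -/BEDG/- → run B
t=17: L0/L1/L2 = -/BEDG/- → run B
t=18: L0/L1/L2 = -/EDG/B → run E
t=19: L0/L1/L2 = -/EDG/B → run E
t=20: L0/L1/L2 = -/DG/B → run D
t=21: L0/L1/L2 = -/DG/B → run D
t=22: L0/L1/L2 = -/DG/B → run D
t=23: L0/L1/L2 = -/G/B → run G
t=24: L0/L1/L2 = -/G/B → run G
t=25: L0/L1/L2 = -/G/B → run G
t=26: L0/L1/L2 = -/G/B → run G
t=27: L0/L1/L2 = -/-/BG → run B
t=28: L0/L1/L2 = -/-/BG → run B
t=29: L0/L1/L2 = -/-/G → run G
t=30: L0/L1/L2 = -/-/G → run G
t=31: (idle)
t=32: (idle)
t=33: (idle)
t=34: (idle)
t=35: (idle)
t=36: (idle)
t=37: (idle)
t=38: (idle)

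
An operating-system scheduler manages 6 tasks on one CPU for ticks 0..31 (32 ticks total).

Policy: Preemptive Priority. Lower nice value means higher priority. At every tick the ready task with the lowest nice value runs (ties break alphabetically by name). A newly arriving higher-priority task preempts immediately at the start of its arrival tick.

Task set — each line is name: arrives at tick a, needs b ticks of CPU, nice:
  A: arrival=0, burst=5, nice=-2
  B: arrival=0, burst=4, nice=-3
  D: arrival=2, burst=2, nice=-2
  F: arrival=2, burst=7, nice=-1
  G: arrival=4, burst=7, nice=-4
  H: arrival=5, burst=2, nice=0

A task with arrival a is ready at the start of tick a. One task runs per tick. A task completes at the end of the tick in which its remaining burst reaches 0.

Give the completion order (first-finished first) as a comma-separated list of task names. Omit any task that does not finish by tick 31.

completion order = B, G, A, D, F, H

t=0: ready={A,B} → run B
t=1: ready={A,B} → run B
t=2: ready={A,B,D,F} → run B
t=3: ready={A,B,D,F} → run B
t=4: ready={A,D,F,G} → run G
t=5: ready={A,D,F,G,H} → run G
t=6: ready={A,D,F,G,H} → run G
t=7: ready={A,D,F,G,H} → run G
t=8: ready={A,D,F,G,H} → run G
t=9: ready={A,D,F,G,H} → run G
t=10: ready={A,D,F,G,H} → run G
t=11: ready={A,D,F,H} → run A
t=12: ready={A,D,F,H} → run A
t=13: ready={A,D,F,H} → run A
t=14: ready={A,D,F,H} → run A
t=15: ready={A,D,F,H} → run A
t=16: ready={D,F,H} → run D
t=17: ready={D,F,H} → run D
t=18: ready={F,H} → run F
t=19: ready={F,H} → run F
t=20: ready={F,H} → run F
t=21: ready={F,H} → run F
t=22: ready={F,H} → run F
t=23: ready={F,H} → run F
t=24: ready={F,H} → run F
t=25: ready={H} → run H
t=26: ready={H} → run H
t=27: (idle)
t=28: (idle)
t=29: (idle)
t=30: (idle)
t=31: (idle)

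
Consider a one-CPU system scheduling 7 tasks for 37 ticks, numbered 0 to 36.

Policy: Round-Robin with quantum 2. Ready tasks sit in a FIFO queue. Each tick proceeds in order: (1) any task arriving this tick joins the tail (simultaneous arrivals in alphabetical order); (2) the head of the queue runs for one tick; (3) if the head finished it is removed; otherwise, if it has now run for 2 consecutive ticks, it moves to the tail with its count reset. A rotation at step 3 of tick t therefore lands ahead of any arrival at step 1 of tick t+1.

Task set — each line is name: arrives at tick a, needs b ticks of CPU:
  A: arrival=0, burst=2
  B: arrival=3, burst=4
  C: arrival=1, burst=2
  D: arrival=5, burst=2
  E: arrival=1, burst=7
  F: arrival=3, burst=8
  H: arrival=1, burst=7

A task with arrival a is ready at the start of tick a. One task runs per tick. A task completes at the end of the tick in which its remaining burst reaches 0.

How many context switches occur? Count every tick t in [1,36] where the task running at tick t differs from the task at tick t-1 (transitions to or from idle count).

context switches = 17

t=0: queue=[A] q_used=0 → run A
t=1: queue=[A,C,E,H] q_used=1 → run A
t=2: queue=[C,E,H] q_used=0 → run C
t=3: queue=[C,E,H,B,F] q_used=1 → run C
t=4: queue=[E,H,B,F] q_used=0 → run E
t=5: queue=[E,H,B,F,D] q_used=1 → run E
t=6: queue=[H,B,F,D,E] q_used=0 → run H
t=7: queue=[H,B,F,D,E] q_used=1 → run H
t=8: queue=[B,F,D,E,H] q_used=0 → run B
t=9: queue=[B,F,D,E,H] q_used=1 → run B
t=10: queue=[F,D,E,H,B] q_used=0 → run F
t=11: queue=[F,D,E,H,B] q_used=1 → run F
t=12: queue=[D,E,H,B,F] q_used=0 → run D
t=13: queue=[D,E,H,B,F] q_used=1 → run D
t=14: queue=[E,H,B,F] q_used=0 → run E
t=15: queue=[E,H,B,F] q_used=1 → run E
t=16: queue=[H,B,F,E] q_used=0 → run H
t=17: queue=[H,B,F,E] q_used=1 → run H
t=18: queue=[B,F,E,H] q_used=0 → run B
t=19: queue=[B,F,E,H] q_used=1 → run B
t=20: queue=[F,E,H] q_used=0 → run F
t=21: queue=[F,E,H] q_used=1 → run F
t=22: queue=[E,H,F] q_used=0 → run E
t=23: queue=[E,H,F] q_used=1 → run E
t=24: queue=[H,F,E] q_used=0 → run H
t=25: queue=[H,F,E] q_used=1 → run H
t=26: queue=[F,E,H] q_used=0 → run F
t=27: queue=[F,E,H] q_used=1 → run F
t=28: queue=[E,H,F] q_used=0 → run E
t=29: queue=[H,F] q_used=0 → run H
t=30: queue=[F] q_used=0 → run F
t=31: queue=[F] q_used=1 → run F
t=32: (idle)
t=33: (idle)
t=34: (idle)
t=35: (idle)
t=36: (idle)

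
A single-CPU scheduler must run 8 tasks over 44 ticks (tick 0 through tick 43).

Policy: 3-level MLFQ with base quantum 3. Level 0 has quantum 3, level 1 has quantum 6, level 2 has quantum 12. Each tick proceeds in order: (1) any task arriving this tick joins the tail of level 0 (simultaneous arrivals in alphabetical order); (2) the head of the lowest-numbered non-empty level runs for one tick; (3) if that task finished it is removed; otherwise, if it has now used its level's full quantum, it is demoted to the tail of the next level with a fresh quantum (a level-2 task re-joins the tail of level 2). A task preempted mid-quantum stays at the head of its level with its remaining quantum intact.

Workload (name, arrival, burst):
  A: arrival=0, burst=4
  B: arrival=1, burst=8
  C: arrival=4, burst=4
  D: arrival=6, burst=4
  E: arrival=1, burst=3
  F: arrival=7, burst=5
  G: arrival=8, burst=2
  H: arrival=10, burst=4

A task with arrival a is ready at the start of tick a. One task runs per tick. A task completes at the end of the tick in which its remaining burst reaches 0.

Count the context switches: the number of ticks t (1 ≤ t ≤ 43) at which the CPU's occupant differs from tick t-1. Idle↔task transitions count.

context switches = 14

t=0: L0/L1/L2 = A/-/- → run A
t=1: L0/L1/L2 = ABE/-/- → run A
t=2: L0/L1/L2 = ABE/-/- → run A
t=3: L0/L1/L2 = BE/A/- → run B
t=4: L0/L1/L2 = BEC/A/- → run B
t=5: L0/L1/L2 = BEC/A/- → run B
t=6: L0/L1/L2 = ECD/AB/- → run E
t=7: L0/L1/L2 = ECDF/AB/- → run E
t=8: L0/L1/L2 = ECDFG/AB/- → run E
t=9: L0/L1/L2 = CDFG/AB/- → run C
t=10: L0/L1/L2 = CDFGH/AB/- → run C
t=11: L0/L1/L2 = CDFGH/AB/- → run C
t=12: L0/L1/L2 = DFGH/ABC/- → run D
t=13: L0/L1/L2 = DFGH/ABC/- → run D
t=14: L0/L1/L2 = DFGH/ABC/- → run D
t=15: L0/L1/L2 = FGH/ABCD/- → run F
t=16: L0/L1/L2 = FGH/ABCD/- → run F
t=17: L0/L1/L2 = FGH/ABCD/- → run F
t=18: L0/L1/L2 = GH/ABCDF/- → run G
t=19: L0/L1/L2 = GH/ABCDF/- → run G
t=20: L0/L1/L2 = H/ABCDF/- → run H
t=21: L0/L1/L2 = H/ABCDF/- → run H
t=22: L0/L1/L2 = H/ABCDF/- → run H
t=23: L0/L1/L2 = -/ABCDFH/- → run A
t=24: L0/L1/L2 = -/BCDFH/- → run B
t=25: L0/L1/L2 = -/BCDFH/- → run B
t=26: L0/L1/L2 = -/BCDFH/- → run B
t=27: L0/L1/L2 = -/BCDFH/- → run B
t=28: L0/L1/L2 = -/BCDFH/- → run B
t=29: L0/L1/L2 = -/CDFH/- → run C
t=30: L0/L1/L2 = -/DFH/- → run D
t=31: L0/L1/L2 = -/FH/- → run F
t=32: L0/L1/L2 = -/FH/- → run F
t=33: L0/L1/L2 = -/H/- → run H
t=34: (idle)
t=35: (idle)
t=36: (idle)
t=37: (idle)
t=38: (idle)
t=39: (idle)
t=40: (idle)
t=41: (idle)
t=42: (idle)
t=43: (idle)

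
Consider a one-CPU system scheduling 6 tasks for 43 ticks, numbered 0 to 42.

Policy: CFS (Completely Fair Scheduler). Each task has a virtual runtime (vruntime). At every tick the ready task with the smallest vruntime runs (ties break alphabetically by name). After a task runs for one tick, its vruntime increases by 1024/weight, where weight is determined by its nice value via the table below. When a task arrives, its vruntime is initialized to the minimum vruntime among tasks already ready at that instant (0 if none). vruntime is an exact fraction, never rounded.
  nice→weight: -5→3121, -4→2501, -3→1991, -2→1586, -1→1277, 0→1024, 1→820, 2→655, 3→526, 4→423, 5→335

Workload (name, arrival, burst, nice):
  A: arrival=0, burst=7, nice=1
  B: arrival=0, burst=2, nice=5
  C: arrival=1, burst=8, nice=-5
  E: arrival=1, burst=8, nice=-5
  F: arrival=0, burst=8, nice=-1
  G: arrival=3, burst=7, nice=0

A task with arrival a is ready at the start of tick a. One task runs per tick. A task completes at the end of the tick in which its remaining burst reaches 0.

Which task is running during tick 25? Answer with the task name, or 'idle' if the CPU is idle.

t=0: vr[A=0 B=0 F=0] → run A
t=1: vr[A=256/205 B=0 C=0 E=0 F=0] → run B
t=2: vr[A=256/205 B=1024/335 C=0 E=0 F=0] → run C
t=3: vr[A=256/205 B=1024/335 C=1024/3121 E=0 F=0 G=0] → run E
t=4: vr[A=256/205 B=1024/335 C=1024/3121 E=1024/3121 F=0 G=0] → run F
t=5: vr[A=256/205 B=1024/335 C=1024/3121 E=1024/3121 F=1024/1277 G=0] → run G
t=6: vr[A=256/205 B=1024/335 C=1024/3121 E=1024/3121 F=1024/1277 G=1] → run C
t=7: vr[A=256/205 B=1024/335 C=2048/3121 E=1024/3121 F=1024/1277 G=1] → run E
t=8: vr[A=256/205 B=1024/335 C=2048/3121 E=2048/3121 F=1024/1277 G=1] → run C
t=9: vr[A=256/205 B=1024/335 C=3072/3121 E=2048/3121 F=1024/1277 G=1] → run E
t=10: vr[A=256/205 B=1024/335 C=3072/3121 E=3072/3121 F=1024/1277 G=1] → run F
t=11: vr[A=256/205 B=1024/335 C=3072/3121 E=3072/3121 F=2048/1277 G=1] → run C
t=12: vr[A=256/205 B=1024/335 C=4096/3121 E=3072/3121 F=2048/1277 G=1] → run E
t=13: vr[A=256/205 B=1024/335 C=4096/3121 E=4096/3121 F=2048/1277 G=1] → run G
t=14: vr[A=256/205 B=1024/335 C=4096/3121 E=4096/3121 F=2048/1277 G=2] → run A
t=15: vr[A=512/205 B=1024/335 C=4096/3121 E=4096/3121 F=2048/1277 G=2] → run C
t=16: vr[A=512/205 B=1024/335 C=5120/3121 E=4096/3121 F=2048/1277 G=2] → run E
t=17: vr[A=512/205 B=1024/335 C=5120/3121 E=5120/3121 F=2048/1277 G=2] → run F
t=18: vr[A=512/205 B=1024/335 C=5120/3121 E=5120/3121 F=3072/1277 G=2] → run C
t=19: vr[A=512/205 B=1024/335 C=6144/3121 E=5120/3121 F=3072/1277 G=2] → run E
t=20: vr[A=512/205 B=1024/335 C=6144/3121 E=6144/3121 F=3072/1277 G=2] → run C
t=21: vr[A=512/205 B=1024/335 C=7168/3121 E=6144/3121 F=3072/1277 G=2] → run E
t=22: vr[A=512/205 B=1024/335 C=7168/3121 E=7168/3121 F=3072/1277 G=2] → run G
t=23: vr[A=512/205 B=1024/335 C=7168/3121 E=7168/3121 F=3072/1277 G=3] → run C
t=24: vr[A=512/205 B=1024/335 E=7168/3121 F=3072/1277 G=3] → run E
t=25: vr[A=512/205 B=1024/335 F=3072/1277 G=3] → run F
t=26: vr[A=512/205 B=1024/335 F=4096/1277 G=3] → run A
t=27: vr[A=768/205 B=1024/335 F=4096/1277 G=3] → run G
t=28: vr[A=768/205 B=1024/335 F=4096/1277 G=4] → run B
t=29: vr[A=768/205 F=4096/1277 G=4] → run F
t=30: vr[A=768/205 F=5120/1277 G=4] → run A
t=31: vr[A=1024/205 F=5120/1277 G=4] → run G
t=32: vr[A=1024/205 F=5120/1277 G=5] → run F
t=33: vr[A=1024/205 F=6144/1277 G=5] → run F
t=34: vr[A=1024/205 F=7168/1277 G=5] → run A
t=35: vr[A=256/41 F=7168/1277 G=5] → run G
t=36: vr[A=256/41 F=7168/1277 G=6] → run F
t=37: vr[A=256/41 G=6] → run G
t=38: vr[A=256/41] → run A
t=39: vr[A=1536/205] → run A
t=40: (idle)
t=41: (idle)
t=42: (idle)

running at tick 25 = F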